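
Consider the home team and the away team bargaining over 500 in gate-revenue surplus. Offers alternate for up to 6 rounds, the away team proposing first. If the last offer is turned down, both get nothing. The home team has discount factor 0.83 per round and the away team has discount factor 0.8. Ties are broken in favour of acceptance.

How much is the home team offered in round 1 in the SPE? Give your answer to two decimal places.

Work backward from the last round.
Round 6 (the home team proposes): the away team will accept anything ≥ 0, so the home team offers 0 and keeps 500.
Round 5 (the away team proposes): the home team can get 500 next round, worth 0.83 × 500 = 415 now; the away team offers that and keeps 85.
Round 4 (the home team proposes): the away team can get 85 next round, worth 0.8 × 85 = 68 now; the home team offers that and keeps 432.
Round 3 (the away team proposes): the home team can get 432 next round, worth 0.83 × 432 = 358.56 now, so the away team offers 358.56, keeping 141.44.
Round 2 (the home team proposes): the away team can get 141.44 next round, worth 0.8 × 141.44 = 113.152 now; the home team offers that and keeps 386.848.
Round 1 (the away team proposes): the home team can get 386.848 next round, worth 0.83 × 386.848 = 321.08384 now, so the away team offers 321.08384, keeping 178.91616.

321.08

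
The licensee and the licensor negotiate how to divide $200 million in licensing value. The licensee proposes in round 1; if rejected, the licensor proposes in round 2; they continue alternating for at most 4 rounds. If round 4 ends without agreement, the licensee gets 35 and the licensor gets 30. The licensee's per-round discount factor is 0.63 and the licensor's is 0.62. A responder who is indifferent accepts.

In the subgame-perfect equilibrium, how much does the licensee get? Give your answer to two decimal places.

Round 4 (the licensor proposes): the licensee gets 35 if talks fail, so the licensor offers 35 and keeps 165.
Round 3 (the licensee proposes): the licensor can get 165 next round, worth 0.62 × 165 = 102.3 now. The licensee offers 102.3 and keeps 200 − 102.3 = 97.7.
Round 2 (the licensor proposes): the licensee can get 97.7 next round, worth 0.63 × 97.7 = 61.551 now. The licensor offers 61.551 and keeps 200 − 61.551 = 138.449.
Round 1 (the licensee proposes): the licensor can get 138.449 next round, worth 0.62 × 138.449 = 85.83838 now. The licensee offers 85.83838 and keeps 200 − 85.83838 = 114.16162.

114.16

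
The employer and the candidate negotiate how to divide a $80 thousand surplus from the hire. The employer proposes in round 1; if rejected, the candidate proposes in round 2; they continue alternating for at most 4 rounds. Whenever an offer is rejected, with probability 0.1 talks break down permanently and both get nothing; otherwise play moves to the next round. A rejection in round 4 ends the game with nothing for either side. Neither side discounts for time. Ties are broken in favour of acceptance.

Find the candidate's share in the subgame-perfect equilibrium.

65.52

By backward induction:
Round 4 (the candidate proposes): the employer will accept anything ≥ 0, so the candidate offers 0 and keeps 80.
Round 3 (the employer proposes): rejecting gives the candidate an expected 0.9 × 80 = 72, so the employer offers 72, keeping 8.
Round 2 (the candidate proposes): rejecting gives the employer an expected 0.9 × 8 = 7.2, so the candidate offers 7.2, keeping 72.8.
Round 1 (the employer proposes): rejecting gives the candidate an expected 0.9 × 72.8 = 65.52, so the employer offers 65.52, keeping 14.48.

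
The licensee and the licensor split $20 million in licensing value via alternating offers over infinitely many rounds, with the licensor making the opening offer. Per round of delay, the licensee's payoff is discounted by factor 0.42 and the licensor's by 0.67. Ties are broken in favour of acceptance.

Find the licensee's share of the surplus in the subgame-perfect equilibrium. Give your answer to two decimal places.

Let x be the licensor's share when the licensor proposes and y be the licensee's share when the licensee proposes.
The licensee accepts iff offered ≥ 0.42·y, so x = 20 − 0.42y. Symmetrically y = 20 − 0.67x.
Substituting: x = 20 − 0.42(20 − 0.67x), giving x(1 − 0.67·0.42) = 20(1 − 0.42).
So x = 20 × 0.58 / 0.7186 ≈ 16.1425, and the licensee receives 20 − x ≈ 3.8575.

3.86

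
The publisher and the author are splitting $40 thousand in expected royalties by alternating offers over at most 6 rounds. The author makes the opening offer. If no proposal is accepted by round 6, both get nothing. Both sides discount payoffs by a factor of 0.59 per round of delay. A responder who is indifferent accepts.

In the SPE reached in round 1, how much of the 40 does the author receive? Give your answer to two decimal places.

Round 6 (the publisher proposes): rejection yields 0 for the author; the publisher offers 0 and keeps 40.
Round 5 (the author proposes): the publisher can get 40 next round, worth 0.59 × 40 = 23.6 now. The author offers 23.6 and keeps 40 − 23.6 = 16.4.
Round 4 (the publisher proposes): the author can get 16.4 next round, worth 0.59 × 16.4 = 9.676 now, so the publisher offers 9.676, keeping 30.324.
Round 3 (the author proposes): the publisher can get 30.324 next round, worth 0.59 × 30.324 = 17.89116 now, so the author offers 17.89116, keeping 22.10884.
Round 2 (the publisher proposes): the author can get 22.10884 next round, worth 0.59 × 22.10884 = 13.0442156 now. The publisher offers 13.0442156 and keeps 40 − 13.0442156 = 26.9557844.
Round 1 (the author proposes): the publisher can get 26.9557844 next round, worth 0.59 × 26.9557844 = 15.903912796 now. The author offers 15.903912796 and keeps 40 − 15.903912796 = 24.096087204.

24.10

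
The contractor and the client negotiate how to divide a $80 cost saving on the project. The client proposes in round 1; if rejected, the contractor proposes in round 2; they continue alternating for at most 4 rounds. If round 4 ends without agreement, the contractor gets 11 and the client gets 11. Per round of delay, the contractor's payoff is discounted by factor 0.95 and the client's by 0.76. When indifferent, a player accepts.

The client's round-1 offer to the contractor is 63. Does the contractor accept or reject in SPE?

Reject

Round 4 (the contractor proposes): the client gets 11 if talks fail, so the contractor offers 11 and keeps 69.
Round 3 (the client proposes): the contractor can get 69 next round, worth 0.95 × 69 = 65.55 now, so the client offers 65.55, keeping 14.45.
Round 2 (the contractor proposes): the client can get 14.45 next round, worth 0.76 × 14.45 = 10.982 now, so the contractor offers 10.982, keeping 69.018.
So by rejecting in round 1, the contractor gets 69.018 next round, worth 0.95 × 69.018 = 65.5671 now.
Offer 63 < 65.5671, so the contractor rejects.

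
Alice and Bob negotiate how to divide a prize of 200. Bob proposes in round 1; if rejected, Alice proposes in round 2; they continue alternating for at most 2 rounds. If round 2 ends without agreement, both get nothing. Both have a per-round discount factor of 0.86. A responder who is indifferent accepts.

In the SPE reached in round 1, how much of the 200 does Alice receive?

By backward induction:
Round 2 (Alice proposes): Bob will accept anything ≥ 0, so Alice offers 0 and keeps 200.
Round 1 (Bob proposes): Alice can get 200 next round, worth 0.86 × 200 = 172 now. Bob offers 172 and keeps 200 − 172 = 28.

172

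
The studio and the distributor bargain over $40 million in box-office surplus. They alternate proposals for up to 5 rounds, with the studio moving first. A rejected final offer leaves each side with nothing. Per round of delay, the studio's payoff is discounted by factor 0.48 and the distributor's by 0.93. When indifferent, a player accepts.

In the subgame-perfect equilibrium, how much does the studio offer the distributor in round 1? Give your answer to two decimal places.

Solve by backward induction from round 5.
Round 5 (the studio proposes): rejection yields 0 for the distributor; the studio offers 0 and keeps 40.
Round 4 (the distributor proposes): the studio can get 40 next round, worth 0.48 × 40 = 19.2 now, so the distributor offers 19.2, keeping 20.8.
Round 3 (the studio proposes): the distributor can get 20.8 next round, worth 0.93 × 20.8 = 19.344 now; the studio offers that and keeps 20.656.
Round 2 (the distributor proposes): the studio can get 20.656 next round, worth 0.48 × 20.656 = 9.91488 now, so the distributor offers 9.91488, keeping 30.08512.
Round 1 (the studio proposes): the distributor can get 30.08512 next round, worth 0.93 × 30.08512 = 27.9791616 now. The studio offers 27.9791616 and keeps 40 − 27.9791616 = 12.0208384.

27.98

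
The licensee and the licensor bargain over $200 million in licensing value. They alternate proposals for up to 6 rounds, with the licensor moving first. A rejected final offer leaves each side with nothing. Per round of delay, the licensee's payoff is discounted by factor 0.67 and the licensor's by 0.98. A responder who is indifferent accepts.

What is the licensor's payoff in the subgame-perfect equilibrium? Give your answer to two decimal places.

By backward induction:
Round 6 (the licensee proposes): rejection yields 0 for the licensor; the licensee offers 0 and keeps 200.
Round 5 (the licensor proposes): the licensee can get 200 next round, worth 0.67 × 200 = 134 now. The licensor offers 134 and keeps 200 − 134 = 66.
Round 4 (the licensee proposes): the licensor can get 66 next round, worth 0.98 × 66 = 64.68 now. The licensee offers 64.68 and keeps 200 − 64.68 = 135.32.
Round 3 (the licensor proposes): the licensee can get 135.32 next round, worth 0.67 × 135.32 = 90.6644 now, so the licensor offers 90.6644, keeping 109.3356.
Round 2 (the licensee proposes): the licensor can get 109.3356 next round, worth 0.98 × 109.3356 = 107.148888 now. The licensee offers 107.148888 and keeps 200 − 107.148888 = 92.851112.
Round 1 (the licensor proposes): the licensee can get 92.851112 next round, worth 0.67 × 92.851112 = 62.21024504 now; the licensor offers that and keeps 137.78975496.

137.79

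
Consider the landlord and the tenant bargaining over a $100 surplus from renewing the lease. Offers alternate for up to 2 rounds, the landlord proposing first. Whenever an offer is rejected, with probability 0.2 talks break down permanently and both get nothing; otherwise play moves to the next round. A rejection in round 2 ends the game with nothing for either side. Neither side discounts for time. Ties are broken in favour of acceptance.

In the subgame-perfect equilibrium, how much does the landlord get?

Round 2 (the tenant proposes): the landlord will accept anything ≥ 0, so the tenant offers 0 and keeps 100.
Round 1 (the landlord proposes): rejecting gives the tenant an expected 0.8 × 100 = 80; the landlord offers that and keeps 20.

20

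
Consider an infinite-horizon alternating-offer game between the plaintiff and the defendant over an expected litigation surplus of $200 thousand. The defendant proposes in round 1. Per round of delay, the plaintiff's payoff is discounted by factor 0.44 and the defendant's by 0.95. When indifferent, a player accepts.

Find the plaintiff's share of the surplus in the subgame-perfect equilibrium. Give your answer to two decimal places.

7.56

When the defendant proposes, the plaintiff accepts any offer worth at least 0.44 times what the plaintiff would get by proposing next round; and vice versa.
This gives x = 200 − 0.44y and y = 200 − 0.95x, where x and y are each side's share when it proposes.
Hence (1 − 0.44·0.95)x = 200(1 − 0.44), i.e. 0.582·x = 112.
x ≈ 192.4399; the plaintiff's share is 200 − x ≈ 7.5601.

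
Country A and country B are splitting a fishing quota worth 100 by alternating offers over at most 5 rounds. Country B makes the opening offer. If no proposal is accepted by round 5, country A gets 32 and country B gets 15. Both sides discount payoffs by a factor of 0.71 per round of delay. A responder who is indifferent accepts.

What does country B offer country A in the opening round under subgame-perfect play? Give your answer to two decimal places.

Round 5 (country B proposes): country A gets 32 if talks fail, so country B offers 32 and keeps 68.
Round 4 (country A proposes): country B can get 68 next round, worth 0.71 × 68 = 48.28 now. Country A offers 48.28 and keeps 100 − 48.28 = 51.72.
Round 3 (country B proposes): country A can get 51.72 next round, worth 0.71 × 51.72 = 36.7212 now, so country B offers 36.7212, keeping 63.2788.
Round 2 (country A proposes): country B can get 63.2788 next round, worth 0.71 × 63.2788 = 44.927948 now, so country A offers 44.927948, keeping 55.072052.
Round 1 (country B proposes): country A can get 55.072052 next round, worth 0.71 × 55.072052 = 39.10115692 now, so country B offers 39.10115692, keeping 60.89884308.

39.10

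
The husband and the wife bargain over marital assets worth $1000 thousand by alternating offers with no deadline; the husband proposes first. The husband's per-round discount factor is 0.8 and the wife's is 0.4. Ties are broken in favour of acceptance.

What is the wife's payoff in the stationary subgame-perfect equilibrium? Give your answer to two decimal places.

117.65

Let x be the husband's share when the husband proposes and y be the wife's share when the wife proposes.
The wife accepts iff offered ≥ 0.4·y, so x = 1000 − 0.4y. Symmetrically y = 1000 − 0.8x.
Substituting: x = 1000 − 0.4(1000 − 0.8x), giving x(1 − 0.8·0.4) = 1000(1 − 0.4).
So x = 1000 × 0.6 / 0.68 ≈ 882.3529, and the wife receives 1000 − x ≈ 117.6471.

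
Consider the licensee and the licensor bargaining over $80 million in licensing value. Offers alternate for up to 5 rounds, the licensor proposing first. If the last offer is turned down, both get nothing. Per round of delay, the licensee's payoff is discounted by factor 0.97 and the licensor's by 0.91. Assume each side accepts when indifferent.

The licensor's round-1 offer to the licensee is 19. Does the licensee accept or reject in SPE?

Work out the licensee's continuation value if the offer is rejected.
Round 5 (the licensor proposes): the licensee will accept anything ≥ 0, so the licensor offers 0 and keeps 80.
Round 4 (the licensee proposes): the licensor can get 80 next round, worth 0.91 × 80 = 72.8 now. The licensee offers 72.8 and keeps 80 − 72.8 = 7.2.
Round 3 (the licensor proposes): the licensee can get 7.2 next round, worth 0.97 × 7.2 = 6.984 now. The licensor offers 6.984 and keeps 80 − 6.984 = 73.016.
Round 2 (the licensee proposes): the licensor can get 73.016 next round, worth 0.91 × 73.016 = 66.44456 now; the licensee offers that and keeps 13.55544.
So by rejecting in round 1, the licensee gets 13.55544 next round, worth 0.97 × 13.55544 = 13.1487768 now.
Offer 19 ≥ 13.1487768, so the licensee accepts.

Accept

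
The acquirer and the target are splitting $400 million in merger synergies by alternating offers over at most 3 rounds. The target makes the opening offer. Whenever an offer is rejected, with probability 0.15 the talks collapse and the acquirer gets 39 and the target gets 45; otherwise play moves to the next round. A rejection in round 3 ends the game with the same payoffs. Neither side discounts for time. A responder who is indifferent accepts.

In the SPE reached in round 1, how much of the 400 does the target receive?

320.71

Round 3 (the target proposes): the acquirer gets 39 if talks fail, so the target offers 39 and keeps 361.
Round 2 (the acquirer proposes): rejecting gives the target an expected 0.85 × 361 + 0.15 × 45 = 313.6; the acquirer offers that and keeps 86.4.
Round 1 (the target proposes): rejecting gives the acquirer an expected 0.85 × 86.4 + 0.15 × 39 = 79.29. The target offers 79.29 and keeps 400 − 79.29 = 320.71.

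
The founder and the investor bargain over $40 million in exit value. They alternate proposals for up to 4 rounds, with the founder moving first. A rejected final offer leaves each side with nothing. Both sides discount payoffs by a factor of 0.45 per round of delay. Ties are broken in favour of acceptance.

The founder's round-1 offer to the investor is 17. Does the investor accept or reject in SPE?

Work out the investor's continuation value if the offer is rejected.
Round 4 (the investor proposes): rejection yields 0 for the founder; the investor offers 0 and keeps 40.
Round 3 (the founder proposes): the investor can get 40 next round, worth 0.45 × 40 = 18 now, so the founder offers 18, keeping 22.
Round 2 (the investor proposes): the founder can get 22 next round, worth 0.45 × 22 = 9.9 now, so the investor offers 9.9, keeping 30.1.
So by rejecting in round 1, the investor gets 30.1 next round, worth 0.45 × 30.1 = 13.545 now.
Offer 17 ≥ 13.545, so the investor accepts.

Accept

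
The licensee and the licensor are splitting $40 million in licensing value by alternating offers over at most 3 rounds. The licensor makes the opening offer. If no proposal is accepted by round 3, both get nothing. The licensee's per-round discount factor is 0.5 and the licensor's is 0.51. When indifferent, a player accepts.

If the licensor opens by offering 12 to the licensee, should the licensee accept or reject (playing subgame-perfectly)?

Accept

Round 3 (the licensor proposes): rejection yields 0 for the licensee; the licensor offers 0 and keeps 40.
Round 2 (the licensee proposes): the licensor can get 40 next round, worth 0.51 × 40 = 20.4 now, so the licensee offers 20.4, keeping 19.6.
So by rejecting in round 1, the licensee gets 19.6 next round, worth 0.5 × 19.6 = 9.8 now.
Offer 12 ≥ 9.8, so the licensee accepts.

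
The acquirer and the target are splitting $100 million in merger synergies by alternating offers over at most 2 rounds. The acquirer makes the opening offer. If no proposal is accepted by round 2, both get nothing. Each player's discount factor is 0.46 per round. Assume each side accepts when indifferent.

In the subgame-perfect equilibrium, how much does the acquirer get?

54

Round 2 (the target proposes): the acquirer will accept anything ≥ 0, so the target offers 0 and keeps 100.
Round 1 (the acquirer proposes): the target can get 100 next round, worth 0.46 × 100 = 46 now; the acquirer offers that and keeps 54.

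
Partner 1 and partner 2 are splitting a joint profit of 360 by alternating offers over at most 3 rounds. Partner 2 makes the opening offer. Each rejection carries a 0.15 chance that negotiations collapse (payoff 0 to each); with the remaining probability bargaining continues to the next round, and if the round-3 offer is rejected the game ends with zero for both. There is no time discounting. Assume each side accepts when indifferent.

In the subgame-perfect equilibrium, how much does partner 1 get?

Round 3 (partner 2 proposes): rejection yields 0 for partner 1; partner 2 offers 0 and keeps 360.
Round 2 (partner 1 proposes): rejecting gives partner 2 an expected 0.85 × 360 = 306, so partner 1 offers 306, keeping 54.
Round 1 (partner 2 proposes): rejecting gives partner 1 an expected 0.85 × 54 = 45.9. Partner 2 offers 45.9 and keeps 360 − 45.9 = 314.1.

45.9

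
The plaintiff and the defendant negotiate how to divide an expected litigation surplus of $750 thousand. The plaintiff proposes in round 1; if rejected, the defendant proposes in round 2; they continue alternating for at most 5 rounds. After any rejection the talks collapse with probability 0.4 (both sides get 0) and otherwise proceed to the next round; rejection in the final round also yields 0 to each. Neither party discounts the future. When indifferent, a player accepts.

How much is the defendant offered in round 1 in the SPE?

244.8

Round 5 (the plaintiff proposes): the defendant will accept anything ≥ 0, so the plaintiff offers 0 and keeps 750.
Round 4 (the defendant proposes): rejecting gives the plaintiff an expected 0.6 × 750 = 450; the defendant offers that and keeps 300.
Round 3 (the plaintiff proposes): rejecting gives the defendant an expected 0.6 × 300 = 180; the plaintiff offers that and keeps 570.
Round 2 (the defendant proposes): rejecting gives the plaintiff an expected 0.6 × 570 = 342, so the defendant offers 342, keeping 408.
Round 1 (the plaintiff proposes): rejecting gives the defendant an expected 0.6 × 408 = 244.8, so the plaintiff offers 244.8, keeping 505.2.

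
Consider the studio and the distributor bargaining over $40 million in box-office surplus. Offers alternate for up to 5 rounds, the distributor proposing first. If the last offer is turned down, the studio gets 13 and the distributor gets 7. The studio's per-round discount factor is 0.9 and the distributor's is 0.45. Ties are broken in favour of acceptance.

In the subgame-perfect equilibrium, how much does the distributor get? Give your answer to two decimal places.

By backward induction:
Round 5 (the distributor proposes): the studio gets 13 if talks fail, so the distributor offers 13 and keeps 27.
Round 4 (the studio proposes): the distributor can get 27 next round, worth 0.45 × 27 = 12.15 now; the studio offers that and keeps 27.85.
Round 3 (the distributor proposes): the studio can get 27.85 next round, worth 0.9 × 27.85 = 25.065 now, so the distributor offers 25.065, keeping 14.935.
Round 2 (the studio proposes): the distributor can get 14.935 next round, worth 0.45 × 14.935 = 6.72075 now; the studio offers that and keeps 33.27925.
Round 1 (the distributor proposes): the studio can get 33.27925 next round, worth 0.9 × 33.27925 = 29.951325 now, so the distributor offers 29.951325, keeping 10.048675.

10.05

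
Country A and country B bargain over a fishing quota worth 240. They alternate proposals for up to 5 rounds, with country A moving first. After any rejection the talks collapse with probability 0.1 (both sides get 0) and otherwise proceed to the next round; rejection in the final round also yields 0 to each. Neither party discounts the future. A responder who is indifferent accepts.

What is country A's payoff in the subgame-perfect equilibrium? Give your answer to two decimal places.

200.90

Round 5 (country A proposes): rejection yields 0 for country B; country A offers 0 and keeps 240.
Round 4 (country B proposes): rejecting gives country A an expected 0.9 × 240 = 216; country B offers that and keeps 24.
Round 3 (country A proposes): rejecting gives country B an expected 0.9 × 24 = 21.6; country A offers that and keeps 218.4.
Round 2 (country B proposes): rejecting gives country A an expected 0.9 × 218.4 = 196.56; country B offers that and keeps 43.44.
Round 1 (country A proposes): rejecting gives country B an expected 0.9 × 43.44 = 39.096. Country A offers 39.096 and keeps 240 − 39.096 = 200.904.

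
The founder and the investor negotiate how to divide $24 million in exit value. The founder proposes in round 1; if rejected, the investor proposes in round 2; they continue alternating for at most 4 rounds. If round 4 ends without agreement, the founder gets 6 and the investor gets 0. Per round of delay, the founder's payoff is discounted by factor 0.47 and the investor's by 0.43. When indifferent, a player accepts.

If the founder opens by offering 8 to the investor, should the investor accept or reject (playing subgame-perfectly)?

Round 4 (the investor proposes): the founder gets 6 if talks fail, so the investor offers 6 and keeps 18.
Round 3 (the founder proposes): the investor can get 18 next round, worth 0.43 × 18 = 7.74 now; the founder offers that and keeps 16.26.
Round 2 (the investor proposes): the founder can get 16.26 next round, worth 0.47 × 16.26 = 7.6422 now. The investor offers 7.6422 and keeps 24 − 7.6422 = 16.3578.
So by rejecting in round 1, the investor gets 16.3578 next round, worth 0.43 × 16.3578 = 7.033854 now.
Offer 8 ≥ 7.033854, so the investor accepts.

Accept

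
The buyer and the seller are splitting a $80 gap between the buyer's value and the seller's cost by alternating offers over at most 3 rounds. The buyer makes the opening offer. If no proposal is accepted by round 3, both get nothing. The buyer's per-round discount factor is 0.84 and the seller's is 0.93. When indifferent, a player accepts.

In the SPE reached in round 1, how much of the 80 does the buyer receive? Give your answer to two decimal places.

Work backward from the last round.
Round 3 (the buyer proposes): the seller will accept anything ≥ 0, so the buyer offers 0 and keeps 80.
Round 2 (the seller proposes): the buyer can get 80 next round, worth 0.84 × 80 = 67.2 now. The seller offers 67.2 and keeps 80 − 67.2 = 12.8.
Round 1 (the buyer proposes): the seller can get 12.8 next round, worth 0.93 × 12.8 = 11.904 now. The buyer offers 11.904 and keeps 80 − 11.904 = 68.096.

68.10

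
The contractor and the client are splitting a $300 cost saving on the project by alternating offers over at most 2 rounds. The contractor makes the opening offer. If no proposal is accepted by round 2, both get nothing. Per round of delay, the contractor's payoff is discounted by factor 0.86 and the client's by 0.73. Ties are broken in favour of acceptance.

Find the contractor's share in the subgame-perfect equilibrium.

Round 2 (the client proposes): rejection yields 0 for the contractor; the client offers 0 and keeps 300.
Round 1 (the contractor proposes): the client can get 300 next round, worth 0.73 × 300 = 219 now; the contractor offers that and keeps 81.

81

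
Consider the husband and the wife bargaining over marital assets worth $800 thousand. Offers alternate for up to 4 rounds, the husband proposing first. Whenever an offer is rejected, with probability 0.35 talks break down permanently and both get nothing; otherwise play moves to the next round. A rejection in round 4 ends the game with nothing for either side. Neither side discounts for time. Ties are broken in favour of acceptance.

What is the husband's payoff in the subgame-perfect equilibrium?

Round 4 (the wife proposes): rejection yields 0 for the husband; the wife offers 0 and keeps 800.
Round 3 (the husband proposes): rejecting gives the wife an expected 0.65 × 800 = 520, so the husband offers 520, keeping 280.
Round 2 (the wife proposes): rejecting gives the husband an expected 0.65 × 280 = 182; the wife offers that and keeps 618.
Round 1 (the husband proposes): rejecting gives the wife an expected 0.65 × 618 = 401.7. The husband offers 401.7 and keeps 800 − 401.7 = 398.3.

398.3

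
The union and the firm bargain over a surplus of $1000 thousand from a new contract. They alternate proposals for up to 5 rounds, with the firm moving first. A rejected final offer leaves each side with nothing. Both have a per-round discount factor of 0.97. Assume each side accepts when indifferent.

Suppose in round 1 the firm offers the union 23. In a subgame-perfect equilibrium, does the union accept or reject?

Reject

Round 5 (the firm proposes): the union will accept anything ≥ 0, so the firm offers 0 and keeps 1000.
Round 4 (the union proposes): the firm can get 1000 next round, worth 0.97 × 1000 = 970 now. The union offers 970 and keeps 1000 − 970 = 30.
Round 3 (the firm proposes): the union can get 30 next round, worth 0.97 × 30 = 29.1 now. The firm offers 29.1 and keeps 1000 − 29.1 = 970.9.
Round 2 (the union proposes): the firm can get 970.9 next round, worth 0.97 × 970.9 = 941.773 now; the union offers that and keeps 58.227.
So by rejecting in round 1, the union gets 58.227 next round, worth 0.97 × 58.227 = 56.48019 now.
Offer 23 < 56.48019, so the union rejects.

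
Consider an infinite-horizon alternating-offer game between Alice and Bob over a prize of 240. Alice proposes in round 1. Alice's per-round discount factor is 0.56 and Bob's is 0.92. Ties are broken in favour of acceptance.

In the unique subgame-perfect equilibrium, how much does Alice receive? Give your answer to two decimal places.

When Alice proposes, Bob accepts any offer worth at least 0.92 times what Bob would get by proposing next round; and vice versa.
This gives x = 240 − 0.92y and y = 240 − 0.56x, where x and y are each side's share when it proposes.
Hence (1 − 0.92·0.56)x = 240(1 − 0.92), i.e. 0.4848·x = 19.2.
x ≈ 39.6040; Bob's share is 240 − x ≈ 200.3960.

39.60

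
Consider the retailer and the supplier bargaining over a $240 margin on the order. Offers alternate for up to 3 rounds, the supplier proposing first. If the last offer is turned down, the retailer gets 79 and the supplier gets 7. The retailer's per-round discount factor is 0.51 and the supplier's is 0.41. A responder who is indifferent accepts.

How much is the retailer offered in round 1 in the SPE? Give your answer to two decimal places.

88.73

Round 3 (the supplier proposes): the retailer gets 79 if talks fail, so the supplier offers 79 and keeps 161.
Round 2 (the retailer proposes): the supplier can get 161 next round, worth 0.41 × 161 = 66.01 now, so the retailer offers 66.01, keeping 173.99.
Round 1 (the supplier proposes): the retailer can get 173.99 next round, worth 0.51 × 173.99 = 88.7349 now, so the supplier offers 88.7349, keeping 151.2651.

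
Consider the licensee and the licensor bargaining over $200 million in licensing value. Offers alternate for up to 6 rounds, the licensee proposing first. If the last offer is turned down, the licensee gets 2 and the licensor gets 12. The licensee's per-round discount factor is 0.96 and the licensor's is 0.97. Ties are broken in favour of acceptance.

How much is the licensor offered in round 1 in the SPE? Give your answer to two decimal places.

181.53

Work backward from the last round.
Round 6 (the licensor proposes): the licensee gets 2 if talks fail, so the licensor offers 2 and keeps 198.
Round 5 (the licensee proposes): the licensor can get 198 next round, worth 0.97 × 198 = 192.06 now. The licensee offers 192.06 and keeps 200 − 192.06 = 7.94.
Round 4 (the licensor proposes): the licensee can get 7.94 next round, worth 0.96 × 7.94 = 7.6224 now. The licensor offers 7.6224 and keeps 200 − 7.6224 = 192.3776.
Round 3 (the licensee proposes): the licensor can get 192.3776 next round, worth 0.97 × 192.3776 = 186.606272 now. The licensee offers 186.606272 and keeps 200 − 186.606272 = 13.393728.
Round 2 (the licensor proposes): the licensee can get 13.393728 next round, worth 0.96 × 13.393728 = 12.85797888 now. The licensor offers 12.85797888 and keeps 200 − 12.85797888 = 187.14202112.
Round 1 (the licensee proposes): the licensor can get 187.14202112 next round, worth 0.97 × 187.14202112 = 181.5277604864 now, so the licensee offers 181.5277604864, keeping 18.4722395136.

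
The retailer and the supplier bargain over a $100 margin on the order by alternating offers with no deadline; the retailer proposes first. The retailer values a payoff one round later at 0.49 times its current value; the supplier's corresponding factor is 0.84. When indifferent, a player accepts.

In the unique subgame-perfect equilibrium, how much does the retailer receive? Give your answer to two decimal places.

In a stationary SPE each proposer offers the other exactly their discounted continuation value.
If the retailer keeps x when proposing and the supplier keeps y when proposing, then x = 100 − 0.84y and y = 100 − 0.49x.
Solving: x = 100(1 − 0.84) / (1 − 0.49·0.84) = 16 / 0.5884 ≈ 27.1924.
The supplier gets 100 − 27.1924 ≈ 72.8076.

27.19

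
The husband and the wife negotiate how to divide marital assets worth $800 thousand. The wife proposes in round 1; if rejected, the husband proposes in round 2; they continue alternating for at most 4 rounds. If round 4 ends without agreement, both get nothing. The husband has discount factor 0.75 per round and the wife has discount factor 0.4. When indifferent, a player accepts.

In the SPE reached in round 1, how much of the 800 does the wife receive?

260

By backward induction:
Round 4 (the husband proposes): rejection yields 0 for the wife; the husband offers 0 and keeps 800.
Round 3 (the wife proposes): the husband can get 800 next round, worth 0.75 × 800 = 600 now. The wife offers 600 and keeps 800 − 600 = 200.
Round 2 (the husband proposes): the wife can get 200 next round, worth 0.4 × 200 = 80 now. The husband offers 80 and keeps 800 − 80 = 720.
Round 1 (the wife proposes): the husband can get 720 next round, worth 0.75 × 720 = 540 now. The wife offers 540 and keeps 800 − 540 = 260.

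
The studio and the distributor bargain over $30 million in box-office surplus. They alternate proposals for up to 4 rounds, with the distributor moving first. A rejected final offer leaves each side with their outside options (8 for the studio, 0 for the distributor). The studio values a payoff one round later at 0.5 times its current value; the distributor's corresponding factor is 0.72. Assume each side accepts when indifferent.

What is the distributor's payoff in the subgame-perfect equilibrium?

Round 4 (the studio proposes): the distributor will accept anything ≥ 0, so the studio offers 0 and keeps 30.
Round 3 (the distributor proposes): the studio can get 30 next round, worth 0.5 × 30 = 15 now. The distributor offers 15 and keeps 30 − 15 = 15.
Round 2 (the studio proposes): the distributor can get 15 next round, worth 0.72 × 15 = 10.8 now; the studio offers that and keeps 19.2.
Round 1 (the distributor proposes): the studio can get 19.2 next round, worth 0.5 × 19.2 = 9.6 now. The distributor offers 9.6 and keeps 30 − 9.6 = 20.4.

20.4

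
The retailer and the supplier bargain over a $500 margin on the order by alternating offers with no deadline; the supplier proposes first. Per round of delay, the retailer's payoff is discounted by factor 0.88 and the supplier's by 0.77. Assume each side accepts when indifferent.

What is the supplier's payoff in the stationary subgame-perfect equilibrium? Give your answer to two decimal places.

In a stationary SPE each proposer offers the other exactly their discounted continuation value.
If the supplier keeps x when proposing and the retailer keeps y when proposing, then x = 500 − 0.88y and y = 500 − 0.77x.
Solving: x = 500(1 − 0.88) / (1 − 0.77·0.88) = 60 / 0.3224 ≈ 186.1042.
The retailer gets 500 − 186.1042 ≈ 313.8958.

186.10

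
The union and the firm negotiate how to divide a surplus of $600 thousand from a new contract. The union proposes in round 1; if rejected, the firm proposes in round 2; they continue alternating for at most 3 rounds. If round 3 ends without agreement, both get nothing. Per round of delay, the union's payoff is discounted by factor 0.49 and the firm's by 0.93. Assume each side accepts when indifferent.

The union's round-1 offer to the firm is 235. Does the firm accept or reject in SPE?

Reject

Work out the firm's continuation value if the offer is rejected.
Round 3 (the union proposes): the firm will accept anything ≥ 0, so the union offers 0 and keeps 600.
Round 2 (the firm proposes): the union can get 600 next round, worth 0.49 × 600 = 294 now; the firm offers that and keeps 306.
So by rejecting in round 1, the firm gets 306 next round, worth 0.93 × 306 = 284.58 now.
Offer 235 < 284.58, so the firm rejects.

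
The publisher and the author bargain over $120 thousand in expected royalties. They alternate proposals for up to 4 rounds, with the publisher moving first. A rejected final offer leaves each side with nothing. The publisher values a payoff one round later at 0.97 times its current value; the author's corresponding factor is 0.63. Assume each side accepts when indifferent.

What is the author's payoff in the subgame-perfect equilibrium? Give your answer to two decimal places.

48.47

Solve by backward induction from round 4.
Round 4 (the author proposes): rejection yields 0 for the publisher; the author offers 0 and keeps 120.
Round 3 (the publisher proposes): the author can get 120 next round, worth 0.63 × 120 = 75.6 now. The publisher offers 75.6 and keeps 120 − 75.6 = 44.4.
Round 2 (the author proposes): the publisher can get 44.4 next round, worth 0.97 × 44.4 = 43.068 now, so the author offers 43.068, keeping 76.932.
Round 1 (the publisher proposes): the author can get 76.932 next round, worth 0.63 × 76.932 = 48.46716 now. The publisher offers 48.46716 and keeps 120 − 48.46716 = 71.53284.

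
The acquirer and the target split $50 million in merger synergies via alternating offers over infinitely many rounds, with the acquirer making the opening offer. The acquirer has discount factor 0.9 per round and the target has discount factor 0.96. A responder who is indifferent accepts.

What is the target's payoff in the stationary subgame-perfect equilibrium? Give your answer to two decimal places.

In a stationary SPE each proposer offers the other exactly their discounted continuation value.
If the acquirer keeps x when proposing and the target keeps y when proposing, then x = 50 − 0.96y and y = 50 − 0.9x.
Solving: x = 50(1 − 0.96) / (1 − 0.9·0.96) = 2 / 0.136 ≈ 14.7059.
The target gets 50 − 14.7059 ≈ 35.2941.

35.29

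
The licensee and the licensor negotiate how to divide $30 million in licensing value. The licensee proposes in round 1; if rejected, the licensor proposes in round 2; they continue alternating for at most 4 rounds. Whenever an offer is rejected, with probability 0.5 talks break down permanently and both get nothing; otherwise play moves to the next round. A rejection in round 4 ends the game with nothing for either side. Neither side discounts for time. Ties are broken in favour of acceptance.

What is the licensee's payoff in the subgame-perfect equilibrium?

By backward induction:
Round 4 (the licensor proposes): the licensee will accept anything ≥ 0, so the licensor offers 0 and keeps 30.
Round 3 (the licensee proposes): rejecting gives the licensor an expected 0.5 × 30 = 15. The licensee offers 15 and keeps 30 − 15 = 15.
Round 2 (the licensor proposes): rejecting gives the licensee an expected 0.5 × 15 = 7.5; the licensor offers that and keeps 22.5.
Round 1 (the licensee proposes): rejecting gives the licensor an expected 0.5 × 22.5 = 11.25. The licensee offers 11.25 and keeps 30 − 11.25 = 18.75.

18.75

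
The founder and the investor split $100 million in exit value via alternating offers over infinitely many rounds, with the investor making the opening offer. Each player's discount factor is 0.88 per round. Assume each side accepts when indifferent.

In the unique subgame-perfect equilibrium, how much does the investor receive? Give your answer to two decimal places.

In a stationary SPE each proposer offers the other exactly their discounted continuation value.
If the investor keeps x when proposing and the founder keeps y when proposing, then x = 100 − 0.88y and y = 100 − 0.88x.
Solving: x = 100(1 − 0.88) / (1 − 0.88·0.88) = 12 / 0.2256 ≈ 53.1915.
The founder gets 100 − 53.1915 ≈ 46.8085.

53.19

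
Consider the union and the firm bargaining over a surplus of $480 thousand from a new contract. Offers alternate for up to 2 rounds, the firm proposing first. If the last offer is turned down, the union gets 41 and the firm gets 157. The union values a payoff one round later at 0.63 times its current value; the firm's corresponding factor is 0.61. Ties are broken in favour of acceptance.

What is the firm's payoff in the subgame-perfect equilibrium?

276.51

Round 2 (the union proposes): the firm gets 157 if talks fail, so the union offers 157 and keeps 323.
Round 1 (the firm proposes): the union can get 323 next round, worth 0.63 × 323 = 203.49 now, so the firm offers 203.49, keeping 276.51.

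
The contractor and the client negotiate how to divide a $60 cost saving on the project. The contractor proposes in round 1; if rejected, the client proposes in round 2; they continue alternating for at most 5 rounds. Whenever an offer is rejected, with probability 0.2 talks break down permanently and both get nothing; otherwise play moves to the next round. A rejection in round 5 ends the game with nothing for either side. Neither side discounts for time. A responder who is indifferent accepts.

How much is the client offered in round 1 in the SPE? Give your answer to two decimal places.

15.74

By backward induction:
Round 5 (the contractor proposes): the client will accept anything ≥ 0, so the contractor offers 0 and keeps 60.
Round 4 (the client proposes): rejecting gives the contractor an expected 0.8 × 60 = 48; the client offers that and keeps 12.
Round 3 (the contractor proposes): rejecting gives the client an expected 0.8 × 12 = 9.6. The contractor offers 9.6 and keeps 60 − 9.6 = 50.4.
Round 2 (the client proposes): rejecting gives the contractor an expected 0.8 × 50.4 = 40.32; the client offers that and keeps 19.68.
Round 1 (the contractor proposes): rejecting gives the client an expected 0.8 × 19.68 = 15.744. The contractor offers 15.744 and keeps 60 − 15.744 = 44.256.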